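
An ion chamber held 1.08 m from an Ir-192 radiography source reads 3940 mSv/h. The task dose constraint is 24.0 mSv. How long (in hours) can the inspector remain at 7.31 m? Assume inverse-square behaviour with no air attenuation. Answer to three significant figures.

0.279 h

Since intensity falls as 1/r², rate at 7.31 m:
3940 × (1.08/7.31)² = 3940 × 0.02183 = 86.01 mSv/h.
Stay time = 24.0 mSv ÷ 86.01 mSv/h = 0.2790 h.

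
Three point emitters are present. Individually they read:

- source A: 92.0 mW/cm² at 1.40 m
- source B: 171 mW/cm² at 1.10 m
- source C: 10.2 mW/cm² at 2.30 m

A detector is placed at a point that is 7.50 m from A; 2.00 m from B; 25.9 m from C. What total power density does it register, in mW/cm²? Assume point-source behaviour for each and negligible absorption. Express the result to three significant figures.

By superposition, sum each source's inverse-square contribution:
A: 92.0 × (1.40/7.50)² = 3.206 mW/cm²
B: 171 × (1.10/2.00)² = 51.73 mW/cm²
C: 10.2 × (2.30/25.9)² = 0.08044 mW/cm²
Total = 3.206 + 51.73 + 0.08044 = 55.02 mW/cm².

55.0 mW/cm²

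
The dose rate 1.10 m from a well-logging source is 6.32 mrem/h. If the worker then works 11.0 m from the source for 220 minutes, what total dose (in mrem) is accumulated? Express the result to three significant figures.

Since intensity falls as 1/r², rate at 11.0 m:
6.32 × (1.10/11.0)² = 6.32 × 0.01000 = 0.06320 mrem/h.
Dose = rate × time = 0.06320 mrem/h × 3.667 h = 0.2318 mrem.

0.232 mrem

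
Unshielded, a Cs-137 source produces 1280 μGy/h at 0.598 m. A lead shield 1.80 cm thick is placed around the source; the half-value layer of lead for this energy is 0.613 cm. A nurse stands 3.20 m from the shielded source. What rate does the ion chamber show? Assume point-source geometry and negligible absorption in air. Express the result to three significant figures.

5.84 μGy/h

Distance alone: (0.598/3.20)² = 0.03492, so 1280 × 0.03492 = 44.70 μGy/h.
Shield: 1.80/0.613 = 2.936 half-value layers → attenuation 2^(−2.936) = 0.1307.
Combined: 44.70 × 0.1307 = 5.842 μGy/h.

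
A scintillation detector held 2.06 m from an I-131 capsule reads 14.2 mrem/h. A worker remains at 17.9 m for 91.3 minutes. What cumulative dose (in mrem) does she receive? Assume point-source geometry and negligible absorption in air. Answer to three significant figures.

0.286 mrem

Applying the 1/r² law, rate at 17.9 m:
14.2 × (2.06/17.9)² = 14.2 × 0.01324 = 0.1880 mrem/h.
Dose = rate × time = 0.1880 mrem/h × 1.522 h = 0.2861 mrem.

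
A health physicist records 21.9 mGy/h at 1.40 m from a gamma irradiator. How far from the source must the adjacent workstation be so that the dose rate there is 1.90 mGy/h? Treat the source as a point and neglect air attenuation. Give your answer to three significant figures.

4.75 m

Applying the 1/r² law, d₂ = d₁·√(I₁/I₂).
I₁/I₂ = 21.9/1.90 = 11.53, so d₂ = 1.40 × √11.53 = 4.754 m.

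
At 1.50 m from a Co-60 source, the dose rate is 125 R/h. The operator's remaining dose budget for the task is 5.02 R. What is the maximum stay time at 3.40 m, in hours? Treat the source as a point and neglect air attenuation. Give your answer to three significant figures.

0.206 h

Applying the 1/r² law, rate at 3.40 m:
125 × (1.50/3.40)² = 125 × 0.1946 = 24.32 R/h.
Stay time = 5.02 R ÷ 24.32 R/h = 0.2064 h.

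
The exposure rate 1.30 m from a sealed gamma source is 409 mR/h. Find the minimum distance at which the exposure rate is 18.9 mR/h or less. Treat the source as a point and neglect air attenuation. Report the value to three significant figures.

6.05 m

By the inverse-square law, d₂ = d₁·√(I₁/I₂).
I₁/I₂ = 409/18.9 = 21.64, so d₂ = 1.30 × √21.64 = 6.047 m.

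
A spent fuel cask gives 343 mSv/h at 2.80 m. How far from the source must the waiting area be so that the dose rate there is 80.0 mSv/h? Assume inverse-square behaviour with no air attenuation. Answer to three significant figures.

Using I₁d₁² = I₂d₂², d₂ = d₁·√(I₁/I₂).
I₁/I₂ = 343/80.0 = 4.287, so d₂ = 2.80 × √4.287 = 5.797 m.

5.80 m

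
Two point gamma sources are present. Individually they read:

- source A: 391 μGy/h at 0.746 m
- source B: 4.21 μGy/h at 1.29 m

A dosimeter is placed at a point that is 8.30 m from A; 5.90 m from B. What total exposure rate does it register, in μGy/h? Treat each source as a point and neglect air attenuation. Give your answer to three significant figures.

3.36 μGy/h

By superposition, sum each source's inverse-square contribution:
A: 391 × (0.746/8.30)² = 3.159 μGy/h
B: 4.21 × (1.29/5.90)² = 0.2013 μGy/h
Total = 3.159 + 0.2013 = 3.360 μGy/h.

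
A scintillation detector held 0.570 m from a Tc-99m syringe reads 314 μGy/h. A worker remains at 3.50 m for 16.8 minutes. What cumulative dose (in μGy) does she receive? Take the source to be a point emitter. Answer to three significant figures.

2.33 μGy

Applying the 1/r² law, rate at 3.50 m:
(0.570/3.50)² = 0.02652, so 314 × 0.02652 = 8.327 μGy/h.
Dose = rate × time = 8.327 μGy/h × 0.2800 h = 2.332 μGy.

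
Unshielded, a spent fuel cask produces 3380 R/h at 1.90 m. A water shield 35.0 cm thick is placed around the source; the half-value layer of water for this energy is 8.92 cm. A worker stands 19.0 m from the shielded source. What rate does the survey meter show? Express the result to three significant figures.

Distance alone: 3380 × (1.90/19.0)² = 3380 × 0.01000 = 33.80 R/h.
Shield: 35.0/8.92 = 3.924 half-value layers → attenuation 2^(−3.924) = 0.06588.
Combined: 33.80 × 0.06588 = 2.227 R/h.

2.23 R/h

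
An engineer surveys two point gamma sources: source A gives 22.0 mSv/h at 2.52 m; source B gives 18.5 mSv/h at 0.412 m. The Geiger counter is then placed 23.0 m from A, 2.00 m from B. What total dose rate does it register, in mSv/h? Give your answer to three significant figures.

Each source contributes Iᵢ·(dᵢ/rᵢ)²; contributions add.
A: 22.0 × (2.52/23.0)² = 0.2641 mSv/h
B: 18.5 × (0.412/2.00)² = 0.7851 mSv/h
Total = 0.2641 + 0.7851 = 1.049 mSv/h.

1.05 mSv/h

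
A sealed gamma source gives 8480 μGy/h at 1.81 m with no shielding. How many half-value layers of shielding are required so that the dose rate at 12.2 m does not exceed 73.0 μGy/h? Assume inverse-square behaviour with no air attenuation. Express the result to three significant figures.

1.35 half-value layers

At 12.2 m, distance alone gives (1.81/12.2)² = 0.02201, so 8480 × 0.02201 = 186.6 μGy/h.
Further attenuation needed: 186.6/73.0 = 2.556.
n = log₂(2.556) = 1.354 half-value layers.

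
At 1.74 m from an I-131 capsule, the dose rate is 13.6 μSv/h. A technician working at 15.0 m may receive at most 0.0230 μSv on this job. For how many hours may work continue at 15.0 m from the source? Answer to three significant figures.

By the inverse-square law, rate at 15.0 m:
13.6 × (1.74/15.0)² = 13.6 × 0.01346 = 0.1831 μSv/h.
Stay time = 0.0230 μSv ÷ 0.1831 μSv/h = 0.1256 h.

0.126 h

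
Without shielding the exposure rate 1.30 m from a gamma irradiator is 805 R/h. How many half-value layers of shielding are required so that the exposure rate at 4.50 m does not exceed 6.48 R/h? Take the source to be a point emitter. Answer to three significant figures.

3.37 half-value layers

At 4.50 m, distance alone gives (1.30/4.50)² = 0.08346, so 805 × 0.08346 = 67.19 R/h.
Further attenuation needed: 67.19/6.48 = 10.37.
n = log₂(10.37) = 3.374 half-value layers.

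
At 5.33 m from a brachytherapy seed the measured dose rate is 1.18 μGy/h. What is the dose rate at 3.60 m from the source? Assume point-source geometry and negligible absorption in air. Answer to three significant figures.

2.59 μGy/h

By the inverse-square law, scaling from 5.33 m to 3.60 m:
1.18 × (5.33/3.60)² = 1.18 × 2.192 = 2.587 μGy/h.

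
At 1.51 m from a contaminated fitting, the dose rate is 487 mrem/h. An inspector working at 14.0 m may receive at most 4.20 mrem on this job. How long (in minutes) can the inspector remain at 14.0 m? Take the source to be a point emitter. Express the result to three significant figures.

44.5 min

Intensity scales as (d₁/d₂)², so rate at 14.0 m:
(1.51/14.0)² = 0.01163, so 487 × 0.01163 = 5.664 mrem/h.
Stay time = 4.20 mrem ÷ 5.664 mrem/h = 0.7415 h = 44.49 min.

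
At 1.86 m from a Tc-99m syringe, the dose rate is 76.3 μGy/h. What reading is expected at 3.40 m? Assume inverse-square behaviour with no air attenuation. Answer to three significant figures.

22.8 μGy/h

Applying the 1/r² law, the rate at 3.40 m is
76.3 × (1.86/3.40)² = 76.3 × 0.2993 = 22.84 μGy/h.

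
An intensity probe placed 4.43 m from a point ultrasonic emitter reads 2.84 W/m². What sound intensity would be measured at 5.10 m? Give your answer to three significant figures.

Intensity scales as (d₁/d₂)², so scaling from 4.43 m to 5.10 m:
(4.43/5.10)² = 0.7545, so 2.84 × 0.7545 = 2.143 W/m².

2.14 W/m²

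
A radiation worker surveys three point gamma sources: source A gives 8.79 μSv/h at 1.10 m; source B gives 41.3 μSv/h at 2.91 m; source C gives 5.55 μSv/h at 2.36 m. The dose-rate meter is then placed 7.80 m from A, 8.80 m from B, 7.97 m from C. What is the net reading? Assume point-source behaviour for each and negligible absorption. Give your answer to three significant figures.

Each source contributes Iᵢ·(dᵢ/rᵢ)²; contributions add.
A: 8.79 × (1.10/7.80)² = 0.1748 μSv/h
B: 41.3 × (2.91/8.80)² = 4.516 μSv/h
C: 5.55 × (2.36/7.97)² = 0.4866 μSv/h
Total = 0.1748 + 4.516 + 0.4866 = 5.177 μSv/h.

5.18 μSv/h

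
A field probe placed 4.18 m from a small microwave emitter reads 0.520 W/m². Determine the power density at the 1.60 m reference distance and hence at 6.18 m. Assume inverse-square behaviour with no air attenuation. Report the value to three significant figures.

Intensity scales as (d₁/d₂)², so
At 1.60 m: 0.520 × (4.18/1.60)² = 0.520 × 6.825 = 3.549 W/m²
At 6.18 m: 3.549 × (1.60/6.18)² = 3.549 × 0.06703 = 0.2379 W/m².

3.55 W/m²; 0.238 W/m²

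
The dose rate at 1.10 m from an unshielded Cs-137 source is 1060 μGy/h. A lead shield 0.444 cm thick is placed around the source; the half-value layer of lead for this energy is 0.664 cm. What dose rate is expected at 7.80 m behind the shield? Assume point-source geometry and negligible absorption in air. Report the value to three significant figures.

13.3 μGy/h

Distance alone: (1.10/7.80)² = 0.01989, so 1060 × 0.01989 = 21.08 μGy/h.
Shield: 0.444/0.664 = 0.6687 half-value layers → attenuation 2^(−0.6687) = 0.6291.
Combined: 21.08 × 0.6291 = 13.26 μGy/h.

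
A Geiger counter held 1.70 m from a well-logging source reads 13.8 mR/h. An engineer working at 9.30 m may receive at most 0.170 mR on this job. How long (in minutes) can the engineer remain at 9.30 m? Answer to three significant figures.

Intensity scales as (d₁/d₂)², so rate at 9.30 m:
(1.70/9.30)² = 0.03341, so 13.8 × 0.03341 = 0.4611 mR/h.
Stay time = 0.170 mR ÷ 0.4611 mR/h = 0.3687 h = 22.12 min.

22.1 min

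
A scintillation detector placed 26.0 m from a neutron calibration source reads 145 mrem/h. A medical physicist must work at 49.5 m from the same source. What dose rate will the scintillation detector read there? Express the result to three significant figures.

Applying the 1/r² law, scaling from 26.0 m to 49.5 m:
(26.0/49.5)² = 0.2759, so 145 × 0.2759 = 40.01 mrem/h.

40.0 mrem/h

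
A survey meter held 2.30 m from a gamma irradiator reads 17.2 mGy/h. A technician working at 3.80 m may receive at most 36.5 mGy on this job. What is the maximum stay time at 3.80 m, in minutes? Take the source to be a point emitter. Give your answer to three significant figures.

By the inverse-square law, rate at 3.80 m:
17.2 × (2.30/3.80)² = 17.2 × 0.3663 = 6.300 mGy/h.
Stay time = 36.5 mGy ÷ 6.300 mGy/h = 5.794 h = 347.6 min.

348 min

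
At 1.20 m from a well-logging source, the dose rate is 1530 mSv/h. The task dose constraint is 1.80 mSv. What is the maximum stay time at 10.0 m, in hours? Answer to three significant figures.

Intensity scales as (d₁/d₂)², so rate at 10.0 m:
1530 × (1.20/10.0)² = 1530 × 0.01440 = 22.03 mSv/h.
Stay time = 1.80 mSv ÷ 22.03 mSv/h = 0.08171 h.

0.0817 h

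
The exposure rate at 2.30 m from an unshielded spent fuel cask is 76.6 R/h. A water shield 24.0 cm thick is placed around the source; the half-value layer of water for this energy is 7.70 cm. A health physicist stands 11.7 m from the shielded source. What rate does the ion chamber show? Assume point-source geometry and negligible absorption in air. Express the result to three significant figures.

0.341 R/h

Distance alone: (2.30/11.7)² = 0.03864, so 76.6 × 0.03864 = 2.960 R/h.
Shield: 24.0/7.70 = 3.117 half-value layers → attenuation 2^(−3.117) = 0.1153.
Combined: 2.960 × 0.1153 = 0.3413 R/h.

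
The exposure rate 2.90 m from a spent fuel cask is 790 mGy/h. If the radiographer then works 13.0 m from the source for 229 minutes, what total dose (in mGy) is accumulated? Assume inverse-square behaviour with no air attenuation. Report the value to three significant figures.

By the inverse-square law, rate at 13.0 m:
(2.90/13.0)² = 0.04976, so 790 × 0.04976 = 39.31 mGy/h.
Dose = rate × time = 39.31 mGy/h × 3.817 h = 150.0 mGy.

150 mGy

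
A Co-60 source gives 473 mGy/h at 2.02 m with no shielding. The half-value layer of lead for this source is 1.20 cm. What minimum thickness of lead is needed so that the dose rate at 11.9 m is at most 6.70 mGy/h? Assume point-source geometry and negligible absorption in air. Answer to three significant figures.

1.23 cm

At 11.9 m, distance alone gives 473 × (2.02/11.9)² = 473 × 0.02881 = 13.63 mGy/h.
Further attenuation needed: 13.63/6.70 = 2.034.
n = log₂(2.034) = 1.024 half-value layers.
Thickness = 1.024 × 1.20 cm = 1.229 cm.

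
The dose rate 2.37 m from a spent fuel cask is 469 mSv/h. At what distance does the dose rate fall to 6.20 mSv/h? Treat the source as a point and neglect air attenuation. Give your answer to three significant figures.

20.6 m

By the inverse-square law, d₂ = d₁·√(I₁/I₂).
I₁/I₂ = 469/6.20 = 75.65, so d₂ = 2.37 × √75.65 = 20.61 m.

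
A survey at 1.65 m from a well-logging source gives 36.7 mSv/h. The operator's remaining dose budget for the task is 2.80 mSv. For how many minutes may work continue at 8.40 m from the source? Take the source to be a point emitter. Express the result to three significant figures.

Since intensity falls as 1/r², rate at 8.40 m:
(1.65/8.40)² = 0.03858, so 36.7 × 0.03858 = 1.416 mSv/h.
Stay time = 2.80 mSv ÷ 1.416 mSv/h = 1.977 h = 118.6 min.

119 min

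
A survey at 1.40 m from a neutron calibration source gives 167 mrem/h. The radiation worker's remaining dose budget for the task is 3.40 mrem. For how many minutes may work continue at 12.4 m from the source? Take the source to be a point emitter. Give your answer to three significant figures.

95.8 min

Applying the 1/r² law, rate at 12.4 m:
(1.40/12.4)² = 0.01275, so 167 × 0.01275 = 2.129 mrem/h.
Stay time = 3.40 mrem ÷ 2.129 mrem/h = 1.597 h = 95.82 min.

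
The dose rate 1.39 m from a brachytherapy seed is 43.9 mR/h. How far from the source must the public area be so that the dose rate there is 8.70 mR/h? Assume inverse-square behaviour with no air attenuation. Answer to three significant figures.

Since intensity falls as 1/r², d₂ = d₁·√(I₁/I₂).
I₁/I₂ = 43.9/8.70 = 5.046, so d₂ = 1.39 × √5.046 = 3.122 m.

3.12 m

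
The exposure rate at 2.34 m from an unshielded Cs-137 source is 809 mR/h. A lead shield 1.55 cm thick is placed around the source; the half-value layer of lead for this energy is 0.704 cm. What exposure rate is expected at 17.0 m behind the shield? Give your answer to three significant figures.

Distance alone: (2.34/17.0)² = 0.01895, so 809 × 0.01895 = 15.33 mR/h.
Shield: 1.55/0.704 = 2.202 half-value layers → attenuation 2^(−2.202) = 0.2173.
Combined: 15.33 × 0.2173 = 3.331 mR/h.

3.33 mR/h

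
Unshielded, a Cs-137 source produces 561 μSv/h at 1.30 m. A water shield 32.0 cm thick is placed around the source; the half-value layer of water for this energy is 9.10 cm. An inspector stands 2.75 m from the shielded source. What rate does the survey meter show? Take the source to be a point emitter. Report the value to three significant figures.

11.0 μSv/h

Distance alone: 561 × (1.30/2.75)² = 561 × 0.2235 = 125.4 μSv/h.
Shield: 32.0/9.10 = 3.516 half-value layers → attenuation 2^(−3.516) = 0.08741.
Combined: 125.4 × 0.08741 = 10.96 μSv/h.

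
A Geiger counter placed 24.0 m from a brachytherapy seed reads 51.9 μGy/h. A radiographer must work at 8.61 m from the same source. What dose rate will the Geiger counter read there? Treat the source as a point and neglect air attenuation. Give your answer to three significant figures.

403 μGy/h

Applying the 1/r² law, scaling from 24.0 m to 8.61 m:
(24.0/8.61)² = 7.770, so 51.9 × 7.770 = 403.3 μGy/h.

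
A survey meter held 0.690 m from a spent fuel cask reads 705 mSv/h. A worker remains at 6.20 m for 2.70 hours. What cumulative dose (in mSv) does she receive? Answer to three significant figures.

23.6 mSv

By the inverse-square law, rate at 6.20 m:
(0.690/6.20)² = 0.01239, so 705 × 0.01239 = 8.735 mSv/h.
Dose = rate × time = 8.735 mSv/h × 2.700 h = 23.58 mSv.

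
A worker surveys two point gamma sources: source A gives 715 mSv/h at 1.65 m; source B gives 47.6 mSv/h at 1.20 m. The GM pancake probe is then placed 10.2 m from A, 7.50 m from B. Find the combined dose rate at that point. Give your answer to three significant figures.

19.9 mSv/h

By superposition, sum each source's inverse-square contribution:
A: 715 × (1.65/10.2)² = 18.71 mSv/h
B: 47.6 × (1.20/7.50)² = 1.219 mSv/h
Total = 18.71 + 1.219 = 19.93 mSv/h.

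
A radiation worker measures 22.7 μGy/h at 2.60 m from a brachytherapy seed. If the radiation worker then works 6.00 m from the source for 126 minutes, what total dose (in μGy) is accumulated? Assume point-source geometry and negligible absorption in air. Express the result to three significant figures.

Using I₁d₁² = I₂d₂², rate at 6.00 m:
(2.60/6.00)² = 0.1878, so 22.7 × 0.1878 = 4.263 μGy/h.
Dose = rate × time = 4.263 μGy/h × 2.100 h = 8.952 μGy.

8.95 μGy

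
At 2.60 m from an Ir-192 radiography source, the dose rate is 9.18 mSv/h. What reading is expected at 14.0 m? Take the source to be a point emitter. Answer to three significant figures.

0.317 mSv/h

Applying the 1/r² law, the rate at 14.0 m is
9.18 × (2.60/14.0)² = 9.18 × 0.03449 = 0.3166 mSv/h.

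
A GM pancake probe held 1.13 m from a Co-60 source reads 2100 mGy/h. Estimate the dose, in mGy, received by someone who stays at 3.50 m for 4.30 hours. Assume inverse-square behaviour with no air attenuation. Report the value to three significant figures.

941 mGy

Intensity scales as (d₁/d₂)², so rate at 3.50 m:
(1.13/3.50)² = 0.1042, so 2100 × 0.1042 = 218.8 mGy/h.
Dose = rate × time = 218.8 mGy/h × 4.300 h = 940.8 mGy.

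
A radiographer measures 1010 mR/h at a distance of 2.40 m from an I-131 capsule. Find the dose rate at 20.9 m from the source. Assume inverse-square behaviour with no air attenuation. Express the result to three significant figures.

13.3 mR/h

Intensity scales as (d₁/d₂)², so the rate at 20.9 m is
1010 × (2.40/20.9)² = 1010 × 0.01319 = 13.32 mR/h.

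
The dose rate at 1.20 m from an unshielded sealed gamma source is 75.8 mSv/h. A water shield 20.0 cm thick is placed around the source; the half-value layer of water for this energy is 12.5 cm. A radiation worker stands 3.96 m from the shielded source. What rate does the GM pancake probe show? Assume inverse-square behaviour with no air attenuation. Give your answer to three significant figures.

Distance alone: 75.8 × (1.20/3.96)² = 75.8 × 0.09183 = 6.961 mSv/h.
Shield: 20.0/12.5 = 1.600 half-value layers → attenuation 2^(−1.600) = 0.3299.
Combined: 6.961 × 0.3299 = 2.296 mSv/h.

2.30 mSv/h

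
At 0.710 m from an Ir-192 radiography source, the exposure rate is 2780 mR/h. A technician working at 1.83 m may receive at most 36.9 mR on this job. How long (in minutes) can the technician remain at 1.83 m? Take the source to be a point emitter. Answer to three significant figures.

By the inverse-square law, rate at 1.83 m:
2780 × (0.710/1.83)² = 2780 × 0.1505 = 418.4 mR/h.
Stay time = 36.9 mR ÷ 418.4 mR/h = 0.08819 h = 5.291 min.

5.29 min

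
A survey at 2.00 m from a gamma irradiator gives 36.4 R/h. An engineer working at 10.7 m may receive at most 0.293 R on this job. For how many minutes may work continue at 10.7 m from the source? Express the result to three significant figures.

By the inverse-square law, rate at 10.7 m:
(2.00/10.7)² = 0.03494, so 36.4 × 0.03494 = 1.272 R/h.
Stay time = 0.293 R ÷ 1.272 R/h = 0.2303 h = 13.82 min.

13.8 min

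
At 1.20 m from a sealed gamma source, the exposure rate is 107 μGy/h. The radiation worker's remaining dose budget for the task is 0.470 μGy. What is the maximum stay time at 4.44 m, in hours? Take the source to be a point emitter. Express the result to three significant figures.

Applying the 1/r² law, rate at 4.44 m:
(1.20/4.44)² = 0.07305, so 107 × 0.07305 = 7.816 μGy/h.
Stay time = 0.470 μGy ÷ 7.816 μGy/h = 0.06013 h.

0.0601 h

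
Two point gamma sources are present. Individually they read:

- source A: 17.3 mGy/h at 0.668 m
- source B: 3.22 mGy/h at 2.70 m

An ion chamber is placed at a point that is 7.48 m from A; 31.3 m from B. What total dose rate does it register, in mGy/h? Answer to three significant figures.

Each source contributes Iᵢ·(dᵢ/rᵢ)²; contributions add.
A: 17.3 × (0.668/7.48)² = 0.1380 mGy/h
B: 3.22 × (2.70/31.3)² = 0.02396 mGy/h
Total = 0.1380 + 0.02396 = 0.1620 mGy/h.

0.162 mGy/h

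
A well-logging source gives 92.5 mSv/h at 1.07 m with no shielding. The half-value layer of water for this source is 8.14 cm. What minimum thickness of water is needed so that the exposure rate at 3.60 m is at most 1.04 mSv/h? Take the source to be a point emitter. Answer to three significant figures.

At 3.60 m, distance alone gives (1.07/3.60)² = 0.08834, so 92.5 × 0.08834 = 8.171 mSv/h.
Further attenuation needed: 8.171/1.04 = 7.857.
n = log₂(7.857) = 2.974 half-value layers.
Thickness = 2.974 × 8.14 cm = 24.21 cm.

24.2 cm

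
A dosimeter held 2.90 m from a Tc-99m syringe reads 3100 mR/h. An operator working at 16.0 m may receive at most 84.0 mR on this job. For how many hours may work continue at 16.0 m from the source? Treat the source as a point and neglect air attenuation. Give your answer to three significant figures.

0.825 h

Applying the 1/r² law, rate at 16.0 m:
(2.90/16.0)² = 0.03285, so 3100 × 0.03285 = 101.8 mR/h.
Stay time = 84.0 mR ÷ 101.8 mR/h = 0.8251 h.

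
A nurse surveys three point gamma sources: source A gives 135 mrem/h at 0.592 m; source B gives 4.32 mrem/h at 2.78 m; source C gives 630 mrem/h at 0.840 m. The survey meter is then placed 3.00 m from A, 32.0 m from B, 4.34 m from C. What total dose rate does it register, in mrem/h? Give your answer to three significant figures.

28.9 mrem/h

Each source contributes Iᵢ·(dᵢ/rᵢ)²; contributions add.
A: 135 × (0.592/3.00)² = 5.257 mrem/h
B: 4.32 × (2.78/32.0)² = 0.03260 mrem/h
C: 630 × (0.840/4.34)² = 23.60 mrem/h
Total = 5.257 + 0.03260 + 23.60 = 28.89 mrem/h.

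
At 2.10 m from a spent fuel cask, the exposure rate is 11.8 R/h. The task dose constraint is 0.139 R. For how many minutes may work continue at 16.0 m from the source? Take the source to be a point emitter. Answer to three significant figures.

41.0 min

Intensity scales as (d₁/d₂)², so rate at 16.0 m:
11.8 × (2.10/16.0)² = 11.8 × 0.01723 = 0.2033 R/h.
Stay time = 0.139 R ÷ 0.2033 R/h = 0.6837 h = 41.02 min.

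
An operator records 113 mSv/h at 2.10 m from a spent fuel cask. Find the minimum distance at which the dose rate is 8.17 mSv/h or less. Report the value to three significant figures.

Intensity scales as (d₁/d₂)², so d₂ = d₁·√(I₁/I₂).
I₁/I₂ = 113/8.17 = 13.83, so d₂ = 2.10 × √13.83 = 7.810 m.

7.81 m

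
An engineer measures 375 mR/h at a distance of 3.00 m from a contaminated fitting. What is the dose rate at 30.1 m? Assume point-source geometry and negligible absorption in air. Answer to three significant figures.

By the inverse-square law, the rate at 30.1 m is
375 × (3.00/30.1)² = 375 × 0.009934 = 3.725 mR/h.

3.73 mR/h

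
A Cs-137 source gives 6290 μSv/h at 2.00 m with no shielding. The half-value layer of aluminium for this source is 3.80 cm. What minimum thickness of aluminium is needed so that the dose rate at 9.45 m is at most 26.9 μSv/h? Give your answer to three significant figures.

12.9 cm

At 9.45 m, distance alone gives 6290 × (2.00/9.45)² = 6290 × 0.04479 = 281.7 μSv/h.
Further attenuation needed: 281.7/26.9 = 10.47.
n = log₂(10.47) = 3.388 half-value layers.
Thickness = 3.388 × 3.80 cm = 12.87 cm.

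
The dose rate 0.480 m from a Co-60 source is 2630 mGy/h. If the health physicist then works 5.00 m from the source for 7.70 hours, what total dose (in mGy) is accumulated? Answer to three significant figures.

Using I₁d₁² = I₂d₂², rate at 5.00 m:
(0.480/5.00)² = 0.009216, so 2630 × 0.009216 = 24.24 mGy/h.
Dose = rate × time = 24.24 mGy/h × 7.700 h = 186.6 mGy.

187 mGy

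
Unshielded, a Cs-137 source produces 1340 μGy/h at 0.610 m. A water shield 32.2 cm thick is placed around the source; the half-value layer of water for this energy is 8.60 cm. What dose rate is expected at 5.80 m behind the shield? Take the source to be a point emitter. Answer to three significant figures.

Distance alone: (0.610/5.80)² = 0.01106, so 1340 × 0.01106 = 14.82 μGy/h.
Shield: 32.2/8.60 = 3.744 half-value layers → attenuation 2^(−3.744) = 0.07464.
Combined: 14.82 × 0.07464 = 1.106 μGy/h.

1.11 μGy/h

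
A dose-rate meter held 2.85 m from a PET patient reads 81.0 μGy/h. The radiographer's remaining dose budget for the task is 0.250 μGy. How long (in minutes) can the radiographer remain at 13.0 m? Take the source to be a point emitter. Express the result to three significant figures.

3.85 min

Since intensity falls as 1/r², rate at 13.0 m:
(2.85/13.0)² = 0.04806, so 81.0 × 0.04806 = 3.893 μGy/h.
Stay time = 0.250 μGy ÷ 3.893 μGy/h = 0.06422 h = 3.853 min.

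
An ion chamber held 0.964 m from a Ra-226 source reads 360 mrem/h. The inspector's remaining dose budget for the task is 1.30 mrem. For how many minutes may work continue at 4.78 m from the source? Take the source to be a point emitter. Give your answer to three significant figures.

5.33 min

Intensity scales as (d₁/d₂)², so rate at 4.78 m:
(0.964/4.78)² = 0.04067, so 360 × 0.04067 = 14.64 mrem/h.
Stay time = 1.30 mrem ÷ 14.64 mrem/h = 0.08880 h = 5.328 min.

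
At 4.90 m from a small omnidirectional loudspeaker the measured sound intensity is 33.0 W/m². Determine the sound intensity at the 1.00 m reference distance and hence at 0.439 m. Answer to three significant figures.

792 W/m²; 4110 W/m²

Applying the 1/r² law,
At 1.00 m: (4.90/1.00)² = 24.01, so 33.0 × 24.01 = 792.3 W/m²
At 0.439 m: 792.3 × (1.00/0.439)² = 792.3 × 5.189 = 4111 W/m².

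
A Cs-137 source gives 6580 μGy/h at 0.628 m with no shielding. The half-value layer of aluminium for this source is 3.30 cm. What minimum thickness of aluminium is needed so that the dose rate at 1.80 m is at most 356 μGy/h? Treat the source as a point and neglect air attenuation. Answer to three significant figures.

3.86 cm

At 1.80 m, distance alone gives 6580 × (0.628/1.80)² = 6580 × 0.1217 = 800.8 μGy/h.
Further attenuation needed: 800.8/356 = 2.249.
n = log₂(2.249) = 1.169 half-value layers.
Thickness = 1.169 × 3.30 cm = 3.858 cm.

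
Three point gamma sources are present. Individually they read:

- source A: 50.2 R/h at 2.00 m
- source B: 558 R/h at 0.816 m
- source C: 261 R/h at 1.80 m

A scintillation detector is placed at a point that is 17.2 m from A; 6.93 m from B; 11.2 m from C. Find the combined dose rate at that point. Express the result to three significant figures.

Each source contributes Iᵢ·(dᵢ/rᵢ)²; contributions add.
A: 50.2 × (2.00/17.2)² = 0.6787 R/h
B: 558 × (0.816/6.93)² = 7.737 R/h
C: 261 × (1.80/11.2)² = 6.741 R/h
Total = 0.6787 + 7.737 + 6.741 = 15.16 R/h.

15.2 R/h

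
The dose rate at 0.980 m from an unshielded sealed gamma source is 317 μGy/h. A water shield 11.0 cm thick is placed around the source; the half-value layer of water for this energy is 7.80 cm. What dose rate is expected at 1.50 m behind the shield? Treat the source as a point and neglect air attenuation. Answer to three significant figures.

Distance alone: (0.980/1.50)² = 0.4268, so 317 × 0.4268 = 135.3 μGy/h.
Shield: 11.0/7.80 = 1.410 half-value layers → attenuation 2^(−1.410) = 0.3763.
Combined: 135.3 × 0.3763 = 50.91 μGy/h.

50.9 μGy/h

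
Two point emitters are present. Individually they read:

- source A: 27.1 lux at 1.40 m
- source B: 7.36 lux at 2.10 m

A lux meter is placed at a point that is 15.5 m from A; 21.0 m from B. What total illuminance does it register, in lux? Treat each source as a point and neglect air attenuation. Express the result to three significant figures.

By superposition, sum each source's inverse-square contribution:
A: 27.1 × (1.40/15.5)² = 0.2211 lux
B: 7.36 × (2.10/21.0)² = 0.07360 lux
Total = 0.2211 + 0.07360 = 0.2947 lux.

0.295 lux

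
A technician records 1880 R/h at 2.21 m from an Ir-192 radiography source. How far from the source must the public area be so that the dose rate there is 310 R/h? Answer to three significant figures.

5.44 m

Intensity scales as (d₁/d₂)², so d₂ = d₁·√(I₁/I₂).
I₁/I₂ = 1880/310 = 6.065, so d₂ = 2.21 × √6.065 = 5.443 m.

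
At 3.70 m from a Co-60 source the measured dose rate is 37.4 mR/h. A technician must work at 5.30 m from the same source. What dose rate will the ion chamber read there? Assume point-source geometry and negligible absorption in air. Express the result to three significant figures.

Applying the 1/r² law, scaling from 3.70 m to 5.30 m:
37.4 × (3.70/5.30)² = 37.4 × 0.4874 = 18.23 mR/h.

18.2 mR/h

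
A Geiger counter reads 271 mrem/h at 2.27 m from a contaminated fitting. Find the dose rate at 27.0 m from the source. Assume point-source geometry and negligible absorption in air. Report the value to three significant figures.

Applying the 1/r² law, the rate at 27.0 m is
(2.27/27.0)² = 0.007068, so 271 × 0.007068 = 1.915 mrem/h.

1.92 mrem/h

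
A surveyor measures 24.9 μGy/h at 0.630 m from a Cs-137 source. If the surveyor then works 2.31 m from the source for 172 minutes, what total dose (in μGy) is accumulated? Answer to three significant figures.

5.31 μGy

Using I₁d₁² = I₂d₂², rate at 2.31 m:
(0.630/2.31)² = 0.07438, so 24.9 × 0.07438 = 1.852 μGy/h.
Dose = rate × time = 1.852 μGy/h × 2.867 h = 5.310 μGy.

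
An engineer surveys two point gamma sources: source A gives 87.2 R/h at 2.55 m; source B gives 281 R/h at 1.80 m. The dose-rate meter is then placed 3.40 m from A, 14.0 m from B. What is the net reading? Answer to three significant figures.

53.7 R/h

By superposition, sum each source's inverse-square contribution:
A: 87.2 × (2.55/3.40)² = 49.05 R/h
B: 281 × (1.80/14.0)² = 4.645 R/h
Total = 49.05 + 4.645 = 53.69 R/h.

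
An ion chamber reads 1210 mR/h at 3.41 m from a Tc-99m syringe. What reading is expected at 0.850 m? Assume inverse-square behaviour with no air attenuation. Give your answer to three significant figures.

Using I₁d₁² = I₂d₂², the rate at 0.850 m is
(3.41/0.850)² = 16.09, so 1210 × 16.09 = 19470 mR/h.

19500 mR/h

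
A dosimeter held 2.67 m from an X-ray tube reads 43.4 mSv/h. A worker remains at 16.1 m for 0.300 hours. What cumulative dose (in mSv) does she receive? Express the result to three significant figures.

0.358 mSv

Since intensity falls as 1/r², rate at 16.1 m:
(2.67/16.1)² = 0.02750, so 43.4 × 0.02750 = 1.194 mSv/h.
Dose = rate × time = 1.194 mSv/h × 0.3000 h = 0.3582 mSv.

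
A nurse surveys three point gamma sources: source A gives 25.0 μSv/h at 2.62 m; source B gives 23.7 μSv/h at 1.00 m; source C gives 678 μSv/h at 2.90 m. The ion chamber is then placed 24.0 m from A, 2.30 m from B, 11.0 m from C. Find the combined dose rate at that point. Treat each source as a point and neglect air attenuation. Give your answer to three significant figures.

Each source contributes Iᵢ·(dᵢ/rᵢ)²; contributions add.
A: 25.0 × (2.62/24.0)² = 0.2979 μSv/h
B: 23.7 × (1.00/2.30)² = 4.480 μSv/h
C: 678 × (2.90/11.0)² = 47.12 μSv/h
Total = 0.2979 + 4.480 + 47.12 = 51.90 μSv/h.

51.9 μSv/h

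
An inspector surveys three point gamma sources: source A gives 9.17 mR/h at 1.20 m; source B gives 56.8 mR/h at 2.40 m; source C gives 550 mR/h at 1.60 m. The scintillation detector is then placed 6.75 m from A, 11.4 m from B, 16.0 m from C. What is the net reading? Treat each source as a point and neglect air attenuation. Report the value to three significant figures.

8.31 mR/h

Each source contributes Iᵢ·(dᵢ/rᵢ)²; contributions add.
A: 9.17 × (1.20/6.75)² = 0.2898 mR/h
B: 56.8 × (2.40/11.4)² = 2.517 mR/h
C: 550 × (1.60/16.0)² = 5.500 mR/h
Total = 0.2898 + 2.517 + 5.500 = 8.307 mR/h.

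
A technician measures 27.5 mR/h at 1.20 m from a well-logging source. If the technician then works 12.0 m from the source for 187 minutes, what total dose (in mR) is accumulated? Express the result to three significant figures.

Intensity scales as (d₁/d₂)², so rate at 12.0 m:
(1.20/12.0)² = 0.01000, so 27.5 × 0.01000 = 0.2750 mR/h.
Dose = rate × time = 0.2750 mR/h × 3.117 h = 0.8572 mR.

0.857 mR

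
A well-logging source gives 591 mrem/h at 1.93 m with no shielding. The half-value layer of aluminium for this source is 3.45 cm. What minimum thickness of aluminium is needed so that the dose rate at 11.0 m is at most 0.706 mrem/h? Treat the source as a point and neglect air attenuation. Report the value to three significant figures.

16.2 cm

At 11.0 m, distance alone gives 591 × (1.93/11.0)² = 591 × 0.03078 = 18.19 mrem/h.
Further attenuation needed: 18.19/0.706 = 25.76.
n = log₂(25.76) = 4.687 half-value layers.
Thickness = 4.687 × 3.45 cm = 16.17 cm.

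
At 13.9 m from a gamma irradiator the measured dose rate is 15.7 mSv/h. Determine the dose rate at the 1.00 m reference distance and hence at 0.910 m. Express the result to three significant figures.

Since intensity falls as 1/r²,
At 1.00 m: (13.9/1.00)² = 193.2, so 15.7 × 193.2 = 3033 mSv/h
At 0.910 m: (1.00/0.910)² = 1.208, so 3033 × 1.208 = 3664 mSv/h.

3030 mSv/h; 3660 mSv/h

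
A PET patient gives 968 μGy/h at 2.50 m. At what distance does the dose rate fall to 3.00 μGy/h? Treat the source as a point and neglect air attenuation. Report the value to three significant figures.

Using I₁d₁² = I₂d₂², d₂ = d₁·√(I₁/I₂).
I₁/I₂ = 968/3.00 = 322.7, so d₂ = 2.50 × √322.7 = 44.91 m.

44.9 m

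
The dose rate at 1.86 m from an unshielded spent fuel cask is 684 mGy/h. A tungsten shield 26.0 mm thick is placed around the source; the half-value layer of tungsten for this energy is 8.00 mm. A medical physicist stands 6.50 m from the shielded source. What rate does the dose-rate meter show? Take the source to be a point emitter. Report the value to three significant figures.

5.89 mGy/h

Distance alone: (1.86/6.50)² = 0.08188, so 684 × 0.08188 = 56.01 mGy/h.
Shield: 26.0/8.00 = 3.250 half-value layers → attenuation 2^(−3.250) = 0.1051.
Combined: 56.01 × 0.1051 = 5.887 mGy/h.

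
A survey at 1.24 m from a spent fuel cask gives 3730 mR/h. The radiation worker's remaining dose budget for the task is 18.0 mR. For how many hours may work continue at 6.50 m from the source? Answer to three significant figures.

0.133 h

By the inverse-square law, rate at 6.50 m:
(1.24/6.50)² = 0.03639, so 3730 × 0.03639 = 135.7 mR/h.
Stay time = 18.0 mR ÷ 135.7 mR/h = 0.1326 h.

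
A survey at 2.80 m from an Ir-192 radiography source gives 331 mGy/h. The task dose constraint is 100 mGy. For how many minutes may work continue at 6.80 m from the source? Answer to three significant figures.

107 min

Intensity scales as (d₁/d₂)², so rate at 6.80 m:
(2.80/6.80)² = 0.1696, so 331 × 0.1696 = 56.14 mGy/h.
Stay time = 100 mGy ÷ 56.14 mGy/h = 1.781 h = 106.9 min.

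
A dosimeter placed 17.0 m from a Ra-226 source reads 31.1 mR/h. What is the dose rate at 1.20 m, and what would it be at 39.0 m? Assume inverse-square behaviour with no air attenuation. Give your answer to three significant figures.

6240 mR/h; 5.91 mR/h

By the inverse-square law,
At 1.20 m: 31.1 × (17.0/1.20)² = 31.1 × 200.7 = 6242 mR/h
At 39.0 m: (1.20/39.0)² = 0.0009467, so 6242 × 0.0009467 = 5.909 mR/h.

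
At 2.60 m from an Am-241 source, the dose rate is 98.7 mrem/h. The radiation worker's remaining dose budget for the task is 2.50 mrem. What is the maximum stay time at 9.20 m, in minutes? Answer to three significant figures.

By the inverse-square law, rate at 9.20 m:
(2.60/9.20)² = 0.07987, so 98.7 × 0.07987 = 7.883 mrem/h.
Stay time = 2.50 mrem ÷ 7.883 mrem/h = 0.3171 h = 19.03 min.

19.0 min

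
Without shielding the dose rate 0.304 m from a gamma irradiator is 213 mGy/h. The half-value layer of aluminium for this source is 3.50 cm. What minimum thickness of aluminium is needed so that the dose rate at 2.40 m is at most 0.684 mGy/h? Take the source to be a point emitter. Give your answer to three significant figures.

8.12 cm

At 2.40 m, distance alone gives 213 × (0.304/2.40)² = 213 × 0.01604 = 3.417 mGy/h.
Further attenuation needed: 3.417/0.684 = 4.996.
n = log₂(4.996) = 2.321 half-value layers.
Thickness = 2.321 × 3.50 cm = 8.123 cm.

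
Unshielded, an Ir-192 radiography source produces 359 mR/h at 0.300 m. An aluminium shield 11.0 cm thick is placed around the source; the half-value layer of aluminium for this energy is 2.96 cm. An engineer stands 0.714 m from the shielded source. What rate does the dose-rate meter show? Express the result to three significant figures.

4.82 mR/h

Distance alone: (0.300/0.714)² = 0.1765, so 359 × 0.1765 = 63.36 mR/h.
Shield: 11.0/2.96 = 3.716 half-value layers → attenuation 2^(−3.716) = 0.07610.
Combined: 63.36 × 0.07610 = 4.822 mR/h.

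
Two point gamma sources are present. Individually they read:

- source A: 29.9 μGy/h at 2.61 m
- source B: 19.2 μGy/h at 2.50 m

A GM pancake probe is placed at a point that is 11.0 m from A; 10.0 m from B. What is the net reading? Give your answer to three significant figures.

Each source contributes Iᵢ·(dᵢ/rᵢ)²; contributions add.
A: 29.9 × (2.61/11.0)² = 1.683 μGy/h
B: 19.2 × (2.50/10.0)² = 1.200 μGy/h
Total = 1.683 + 1.200 = 2.883 μGy/h.

2.88 μGy/h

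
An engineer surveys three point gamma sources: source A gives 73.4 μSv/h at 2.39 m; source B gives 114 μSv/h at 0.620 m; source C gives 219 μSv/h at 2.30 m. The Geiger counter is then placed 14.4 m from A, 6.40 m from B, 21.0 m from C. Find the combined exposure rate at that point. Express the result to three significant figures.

Each source contributes Iᵢ·(dᵢ/rᵢ)²; contributions add.
A: 73.4 × (2.39/14.4)² = 2.022 μSv/h
B: 114 × (0.620/6.40)² = 1.070 μSv/h
C: 219 × (2.30/21.0)² = 2.627 μSv/h
Total = 2.022 + 1.070 + 2.627 = 5.719 μSv/h.

5.72 μSv/h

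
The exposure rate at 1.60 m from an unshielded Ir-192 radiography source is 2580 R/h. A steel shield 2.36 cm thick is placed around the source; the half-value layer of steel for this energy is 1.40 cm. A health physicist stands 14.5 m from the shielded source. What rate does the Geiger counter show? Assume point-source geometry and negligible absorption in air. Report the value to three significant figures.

Distance alone: (1.60/14.5)² = 0.01218, so 2580 × 0.01218 = 31.42 R/h.
Shield: 2.36/1.40 = 1.686 half-value layers → attenuation 2^(−1.686) = 0.3108.
Combined: 31.42 × 0.3108 = 9.765 R/h.

9.77 R/h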